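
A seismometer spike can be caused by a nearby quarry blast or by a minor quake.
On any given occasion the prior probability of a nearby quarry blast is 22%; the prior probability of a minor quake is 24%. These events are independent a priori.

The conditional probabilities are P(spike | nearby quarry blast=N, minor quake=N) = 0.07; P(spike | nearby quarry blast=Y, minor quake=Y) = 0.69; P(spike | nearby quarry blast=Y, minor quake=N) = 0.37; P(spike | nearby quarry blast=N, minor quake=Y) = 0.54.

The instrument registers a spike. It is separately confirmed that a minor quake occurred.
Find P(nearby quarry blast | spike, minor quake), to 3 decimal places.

P(nearby quarry blast | spike, minor quake) ≈ 0.265

Numerator (weight on configurations with nearby quarry blast): 0.69×0.22 = 0.151800
Normalizer over all consistent configurations: 0.54×0.78 + 0.69×0.22 = 0.573000
Posterior = 0.151800 / 0.573000 ≈ 0.265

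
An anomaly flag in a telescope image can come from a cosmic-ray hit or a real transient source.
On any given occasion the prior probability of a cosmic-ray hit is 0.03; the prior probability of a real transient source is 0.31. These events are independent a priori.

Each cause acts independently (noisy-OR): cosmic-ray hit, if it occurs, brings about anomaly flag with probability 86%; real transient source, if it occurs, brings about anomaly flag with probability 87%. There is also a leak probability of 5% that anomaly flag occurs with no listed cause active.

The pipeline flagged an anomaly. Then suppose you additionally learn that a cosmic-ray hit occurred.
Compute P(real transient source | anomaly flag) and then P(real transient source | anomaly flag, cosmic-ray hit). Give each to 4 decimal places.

Under noisy-OR, P(anomaly flag | causes) = 1 − (1−0.05)·∏(1−qᵢ) over the active causes.
P(anomaly flag) = 0.05×0.97×0.69 + 0.8765×0.97×0.31 + 0.867×0.03×0.69 + 0.98271×0.03×0.31 = 0.033465 + 0.263564 + 0.017947 + 0.009139 = 0.324115
The real transient source-present share is 0.263564 + 0.009139 = 0.272703.
Hence the posterior is 0.272703/0.324115 ≈ 0.8414.

Now also conditioning on cosmic-ray hit=true:
Numerator (weight on configurations with real transient source): 0.98271·0.31 = 0.304640
Normalizer over all consistent configurations: 0.867·0.69 + 0.98271·0.31 = 0.902870
Posterior = 0.304640 / 0.902870 ≈ 0.3374
Conditioning on cosmic-ray hit lowers the posterior on real transient source: the classic explaining-away effect in a common-effect structure.

P(real transient source | anomaly flag) ≈ 0.8414; P(real transient source | anomaly flag, cosmic-ray hit) ≈ 0.3374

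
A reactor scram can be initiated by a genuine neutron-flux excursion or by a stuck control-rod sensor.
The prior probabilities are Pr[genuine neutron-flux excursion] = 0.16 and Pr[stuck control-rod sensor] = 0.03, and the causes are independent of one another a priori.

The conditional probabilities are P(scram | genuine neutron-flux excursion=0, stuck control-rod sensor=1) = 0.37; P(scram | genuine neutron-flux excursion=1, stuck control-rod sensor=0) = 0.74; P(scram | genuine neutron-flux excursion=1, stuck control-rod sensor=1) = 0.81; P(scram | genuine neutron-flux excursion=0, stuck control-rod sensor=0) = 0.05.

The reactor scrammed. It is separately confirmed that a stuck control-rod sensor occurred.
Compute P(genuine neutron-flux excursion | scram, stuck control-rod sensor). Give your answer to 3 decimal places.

By total probability over both values of genuine neutron-flux excursion:
  P(scram | stuck control-rod sensor) = 0.37*0.84 + 0.81*0.16
        = 0.310800 + 0.129600 = 0.440400
Keeping only the genuine neutron-flux excursion-present terms gives 0.129600, so
  P(genuine neutron-flux excursion | scram, stuck control-rod sensor) = 0.129600 / 0.440400 ≈ 0.294

P(genuine neutron-flux excursion | scram, stuck control-rod sensor) ≈ 0.294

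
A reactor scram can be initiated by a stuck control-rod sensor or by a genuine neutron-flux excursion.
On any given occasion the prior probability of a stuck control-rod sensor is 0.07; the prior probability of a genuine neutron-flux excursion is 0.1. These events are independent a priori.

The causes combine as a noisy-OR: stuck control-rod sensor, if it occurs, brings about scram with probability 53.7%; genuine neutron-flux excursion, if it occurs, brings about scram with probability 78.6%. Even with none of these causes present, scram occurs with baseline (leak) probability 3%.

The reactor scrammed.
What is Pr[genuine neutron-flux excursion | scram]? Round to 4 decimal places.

Under noisy-OR, P(scram | causes) = 1 − (1−0.03)·∏(1−qᵢ) over the active causes.
P(scram) = 0.03×0.93×0.9 + 0.79242×0.93×0.1 + 0.55089×0.07×0.9 + 0.90389×0.07×0.1 = 0.025110 + 0.073695 + 0.034706 + 0.006327 = 0.139838
The genuine neutron-flux excursion-present share is 0.073695 + 0.006327 = 0.080022.
Hence the posterior is 0.080022/0.139838 ≈ 0.5722.

Pr[genuine neutron-flux excursion | scram] ≈ 0.5722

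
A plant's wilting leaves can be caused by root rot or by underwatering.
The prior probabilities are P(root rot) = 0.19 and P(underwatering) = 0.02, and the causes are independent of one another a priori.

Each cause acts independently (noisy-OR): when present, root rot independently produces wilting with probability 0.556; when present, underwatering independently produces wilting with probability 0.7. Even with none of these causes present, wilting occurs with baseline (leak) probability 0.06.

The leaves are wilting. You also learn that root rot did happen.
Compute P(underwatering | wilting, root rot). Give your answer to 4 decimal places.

Under noisy-OR, P(wilting | causes) = 1 − (1−0.06)·∏(1−qᵢ) over the active causes.
Numerator (weight on configurations with underwatering): 0.874792×0.02 = 0.017496
The normalizing constant is 0.58264×0.98 + 0.874792×0.02 = 0.588483
P(underwatering | wilting, root rot) = 0.017496/0.588483 ≈ 0.0297

P(underwatering | wilting, root rot) ≈ 0.0297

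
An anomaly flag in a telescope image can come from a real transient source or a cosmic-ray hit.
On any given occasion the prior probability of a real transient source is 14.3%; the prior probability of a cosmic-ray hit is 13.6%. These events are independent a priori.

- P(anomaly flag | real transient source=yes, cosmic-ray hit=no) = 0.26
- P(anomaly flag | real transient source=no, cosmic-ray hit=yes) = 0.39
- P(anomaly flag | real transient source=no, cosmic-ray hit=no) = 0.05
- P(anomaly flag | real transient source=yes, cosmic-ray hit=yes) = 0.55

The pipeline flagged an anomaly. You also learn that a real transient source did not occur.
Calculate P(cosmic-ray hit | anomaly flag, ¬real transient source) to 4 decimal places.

P(cosmic-ray hit | anomaly flag, ¬real transient source) ≈ 0.5511

For the numerator, keep only cosmic-ray hit=true terms: 0.39·0.136 = 0.053040
The normalizing constant is 0.05·0.864 + 0.39·0.136 = 0.096240
P(cosmic-ray hit | anomaly flag, ¬real transient source) = 0.053040/0.096240 ≈ 0.5511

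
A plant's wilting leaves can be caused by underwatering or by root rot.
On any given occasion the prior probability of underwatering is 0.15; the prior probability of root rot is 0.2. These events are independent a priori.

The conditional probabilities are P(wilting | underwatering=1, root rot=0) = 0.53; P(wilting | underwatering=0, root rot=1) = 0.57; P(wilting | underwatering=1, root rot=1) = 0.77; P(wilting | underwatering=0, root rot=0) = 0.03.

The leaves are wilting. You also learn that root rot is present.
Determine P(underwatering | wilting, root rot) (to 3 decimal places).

P(underwatering | wilting, root rot) ≈ 0.193

Enumerate both values of underwatering and weight by the priors:
  P(wilting | root rot) = 0.57·0.85 + 0.77·0.15
        = 0.484500 + 0.115500 = 0.600000
Keeping only the underwatering-present terms gives 0.115500, so
  P(underwatering | wilting, root rot) = 0.115500 / 0.600000 ≈ 0.193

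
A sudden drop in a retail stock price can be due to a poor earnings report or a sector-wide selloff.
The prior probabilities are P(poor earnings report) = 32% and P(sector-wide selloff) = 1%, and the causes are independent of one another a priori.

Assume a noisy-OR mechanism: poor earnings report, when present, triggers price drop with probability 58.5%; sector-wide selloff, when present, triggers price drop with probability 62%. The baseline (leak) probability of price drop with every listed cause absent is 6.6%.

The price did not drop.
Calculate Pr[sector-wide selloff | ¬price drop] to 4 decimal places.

Under noisy-OR, P(price drop | causes) = 1 − (1−0.066)·∏(1−qᵢ) over the active causes.
Numerator (weight on configurations with sector-wide selloff): 0.002413 + 0.000471 = 0.002884
The normalizing constant is 0.934·0.68·0.99 + 0.35492·0.68·0.01 + 0.38761·0.32·0.99 + 0.147292·0.32·0.01 = 0.754448
Posterior = 0.002884 / 0.754448 ≈ 0.0038

Pr[sector-wide selloff | ¬price drop] ≈ 0.0038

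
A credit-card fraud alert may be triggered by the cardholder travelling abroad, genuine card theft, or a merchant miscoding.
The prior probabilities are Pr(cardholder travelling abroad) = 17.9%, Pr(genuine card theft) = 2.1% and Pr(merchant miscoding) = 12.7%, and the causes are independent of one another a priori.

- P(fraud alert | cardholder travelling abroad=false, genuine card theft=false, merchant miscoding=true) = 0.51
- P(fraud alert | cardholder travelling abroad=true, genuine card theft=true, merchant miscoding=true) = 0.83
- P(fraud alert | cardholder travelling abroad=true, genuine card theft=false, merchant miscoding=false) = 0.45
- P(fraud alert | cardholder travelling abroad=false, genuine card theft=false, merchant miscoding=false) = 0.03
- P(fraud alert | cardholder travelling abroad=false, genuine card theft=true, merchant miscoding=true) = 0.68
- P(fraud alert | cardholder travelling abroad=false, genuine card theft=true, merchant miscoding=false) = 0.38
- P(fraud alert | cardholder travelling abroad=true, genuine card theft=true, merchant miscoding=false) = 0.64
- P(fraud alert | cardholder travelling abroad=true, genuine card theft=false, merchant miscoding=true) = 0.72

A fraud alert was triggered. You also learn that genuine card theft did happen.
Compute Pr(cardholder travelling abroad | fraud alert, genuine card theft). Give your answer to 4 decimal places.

Pr(cardholder travelling abroad | fraud alert, genuine card theft) ≈ 0.2572

By total probability over the 4 (cardholder travelling abroad, merchant miscoding) configurations:
  P(fraud alert | genuine card theft) = 0.38·0.821·0.873 + 0.68·0.821·0.127 + 0.64·0.179·0.873 + 0.83·0.179·0.127
        = 0.272359 + 0.070902 + 0.100011 + 0.018868 = 0.462140
Keeping only the cardholder travelling abroad-present terms gives 0.118879, so
  P(cardholder travelling abroad | fraud alert, genuine card theft) = 0.118879 / 0.462140 ≈ 0.2572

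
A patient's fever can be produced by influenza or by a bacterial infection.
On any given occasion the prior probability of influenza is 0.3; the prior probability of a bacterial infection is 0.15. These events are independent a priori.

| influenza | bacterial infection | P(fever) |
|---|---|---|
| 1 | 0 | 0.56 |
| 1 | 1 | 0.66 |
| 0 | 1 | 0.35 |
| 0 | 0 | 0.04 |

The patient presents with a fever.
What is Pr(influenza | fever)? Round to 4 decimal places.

Pr(influenza | fever) ≈ 0.7402

Weight on influenza=true, given the evidence: 0.142800 + 0.029700 = 0.172500
Denominator P(fever): 0.04×0.7×0.85 + 0.35×0.7×0.15 + 0.56×0.3×0.85 + 0.66×0.3×0.15 = 0.233050
P(influenza | fever) = 0.172500/0.233050 ≈ 0.7402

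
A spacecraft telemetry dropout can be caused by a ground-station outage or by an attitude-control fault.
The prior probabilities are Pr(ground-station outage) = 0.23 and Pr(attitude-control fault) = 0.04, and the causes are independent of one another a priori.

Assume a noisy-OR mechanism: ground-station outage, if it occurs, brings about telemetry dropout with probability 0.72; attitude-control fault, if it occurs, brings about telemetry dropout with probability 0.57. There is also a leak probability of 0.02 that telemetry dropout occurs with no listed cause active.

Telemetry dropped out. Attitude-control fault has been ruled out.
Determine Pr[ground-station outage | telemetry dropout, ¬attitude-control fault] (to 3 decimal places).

Under noisy-OR, P(telemetry dropout | causes) = 1 − (1−0.02)·∏(1−qᵢ) over the active causes.
By total probability over both values of ground-station outage:
  P(telemetry dropout | ¬attitude-control fault) = 0.02*0.77 + 0.7256*0.23
        = 0.015400 + 0.166888 = 0.182288
Configurations with ground-station outage contribute 0.166888, so
  P(ground-station outage | telemetry dropout, ¬attitude-control fault) = 0.166888 / 0.182288 ≈ 0.916

Pr[ground-station outage | telemetry dropout, ¬attitude-control fault] ≈ 0.916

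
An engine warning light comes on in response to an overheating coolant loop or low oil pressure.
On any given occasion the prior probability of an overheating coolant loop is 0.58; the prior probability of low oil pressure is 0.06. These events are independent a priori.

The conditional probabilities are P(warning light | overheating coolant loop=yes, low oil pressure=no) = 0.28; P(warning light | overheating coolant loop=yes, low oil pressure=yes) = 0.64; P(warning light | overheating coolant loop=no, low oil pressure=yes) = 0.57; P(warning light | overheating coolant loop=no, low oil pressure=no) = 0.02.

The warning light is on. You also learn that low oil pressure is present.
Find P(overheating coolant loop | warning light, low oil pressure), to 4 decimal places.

P(overheating coolant loop | warning light, low oil pressure) ≈ 0.6079

For the numerator, keep only overheating coolant loop=true terms: 0.64×0.58 = 0.371200
Denominator P(warning light | low oil pressure): 0.57×0.42 + 0.64×0.58 = 0.610600
Posterior = 0.371200 / 0.610600 ≈ 0.6079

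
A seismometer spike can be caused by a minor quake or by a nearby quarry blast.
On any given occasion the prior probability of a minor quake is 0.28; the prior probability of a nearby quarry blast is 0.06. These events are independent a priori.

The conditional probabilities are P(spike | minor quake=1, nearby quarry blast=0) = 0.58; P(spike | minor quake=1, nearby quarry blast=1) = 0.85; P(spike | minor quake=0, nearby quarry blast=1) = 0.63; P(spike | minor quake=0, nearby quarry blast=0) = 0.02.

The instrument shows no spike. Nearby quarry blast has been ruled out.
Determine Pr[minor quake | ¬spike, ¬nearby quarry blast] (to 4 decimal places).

Pr[minor quake | ¬spike, ¬nearby quarry blast] ≈ 0.1429

By total probability over both values of minor quake:
  P(¬spike | ¬nearby quarry blast) = 0.98×0.72 + 0.42×0.28
        = 0.705600 + 0.117600 = 0.823200
The terms with minor quake present sum to 0.117600, so
  P(minor quake | ¬spike, ¬nearby quarry blast) = 0.117600 / 0.823200 ≈ 0.1429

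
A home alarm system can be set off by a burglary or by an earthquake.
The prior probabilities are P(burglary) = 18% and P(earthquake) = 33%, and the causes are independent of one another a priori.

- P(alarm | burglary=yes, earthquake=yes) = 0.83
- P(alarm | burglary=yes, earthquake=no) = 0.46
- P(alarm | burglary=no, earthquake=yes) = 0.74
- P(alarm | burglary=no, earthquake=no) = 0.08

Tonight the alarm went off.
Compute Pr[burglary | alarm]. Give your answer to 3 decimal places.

Numerator (weight on configurations with burglary): 0.055476 + 0.049302 = 0.104778
Denominator P(alarm): 0.08*0.82*0.67 + 0.74*0.82*0.33 + 0.46*0.18*0.67 + 0.83*0.18*0.33 = 0.348974
Posterior = 0.104778 / 0.348974 ≈ 0.300

Pr[burglary | alarm] ≈ 0.300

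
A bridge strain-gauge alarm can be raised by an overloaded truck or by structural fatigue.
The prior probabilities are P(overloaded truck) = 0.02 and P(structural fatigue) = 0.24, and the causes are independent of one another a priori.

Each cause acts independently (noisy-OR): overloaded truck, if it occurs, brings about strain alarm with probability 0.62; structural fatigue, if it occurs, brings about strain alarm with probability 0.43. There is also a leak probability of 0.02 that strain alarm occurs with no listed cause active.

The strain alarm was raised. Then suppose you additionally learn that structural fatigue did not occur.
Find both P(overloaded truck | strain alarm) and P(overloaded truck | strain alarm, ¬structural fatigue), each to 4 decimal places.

P(overloaded truck | strain alarm) ≈ 0.1009; P(overloaded truck | strain alarm, ¬structural fatigue) ≈ 0.3904

Under noisy-OR, P(strain alarm | causes) = 1 − (1−0.02)·∏(1−qᵢ) over the active causes.
For the numerator, keep only overloaded truck=true terms: 0.009540 + 0.003781 = 0.013321
Denominator P(strain alarm): 0.02·0.98·0.76 + 0.4414·0.98·0.24 + 0.6276·0.02·0.76 + 0.787732·0.02·0.24 = 0.132034
Posterior = 0.013321 / 0.132034 ≈ 0.1009

With the extra evidence:
By total probability over both values of overloaded truck:
  P(strain alarm | ¬structural fatigue) = 0.02×0.98 + 0.6276×0.02
        = 0.019600 + 0.012552 = 0.032152
The terms with overloaded truck present sum to 0.012552, so
  P(overloaded truck | strain alarm, ¬structural fatigue) = 0.012552 / 0.032152 ≈ 0.3904
Ruling out structural fatigue raises the posterior on overloaded truck — the flip side of explaining away.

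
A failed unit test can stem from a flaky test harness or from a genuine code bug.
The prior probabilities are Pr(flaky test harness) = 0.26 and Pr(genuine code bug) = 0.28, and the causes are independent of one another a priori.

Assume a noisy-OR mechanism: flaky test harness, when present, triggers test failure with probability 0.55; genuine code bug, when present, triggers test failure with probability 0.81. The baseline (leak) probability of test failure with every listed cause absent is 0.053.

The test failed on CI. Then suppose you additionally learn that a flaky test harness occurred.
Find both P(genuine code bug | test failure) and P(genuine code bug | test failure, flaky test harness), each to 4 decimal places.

Under noisy-OR, P(test failure | causes) = 1 − (1−0.053)·∏(1−qᵢ) over the active causes.
By total probability over the 4 (flaky test harness, genuine code bug) configurations:
  P(test failure) = 0.053·0.74·0.72 + 0.82007·0.74·0.28 + 0.57385·0.26·0.72 + 0.919032·0.26·0.28
        = 0.028238 + 0.169919 + 0.107425 + 0.066906 = 0.372488
Keeping only the genuine code bug-present terms gives 0.236825, so
  P(genuine code bug | test failure) = 0.236825 / 0.372488 ≈ 0.6358

With the extra evidence:
Sum P(test failure|·) weighted by the priors over both values of genuine code bug:
  P(test failure | flaky test harness) = 0.57385×0.72 + 0.919032×0.28
        = 0.413172 + 0.257329 = 0.670501
Configurations with genuine code bug contribute 0.257329, so
  P(genuine code bug | test failure, flaky test harness) = 0.257329 / 0.670501 ≈ 0.3838
— flaky test harness explains away the evidence for genuine code bug.

P(genuine code bug | test failure) ≈ 0.6358; P(genuine code bug | test failure, flaky test harness) ≈ 0.3838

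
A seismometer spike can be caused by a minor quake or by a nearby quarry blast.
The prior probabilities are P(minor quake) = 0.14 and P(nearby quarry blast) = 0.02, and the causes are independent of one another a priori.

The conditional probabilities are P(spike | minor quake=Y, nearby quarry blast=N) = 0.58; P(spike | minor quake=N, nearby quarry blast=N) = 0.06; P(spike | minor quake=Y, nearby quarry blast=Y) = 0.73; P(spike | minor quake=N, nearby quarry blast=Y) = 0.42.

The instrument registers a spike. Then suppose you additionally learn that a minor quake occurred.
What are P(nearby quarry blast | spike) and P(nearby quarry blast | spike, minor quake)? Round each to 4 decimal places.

P(spike) = 0.06×0.86×0.98 + 0.42×0.86×0.02 + 0.58×0.14×0.98 + 0.73×0.14×0.02 = 0.050568 + 0.007224 + 0.079576 + 0.002044 = 0.139412
Of this, 0.009268 comes from 0.007224 + 0.002044 (the nearby quarry blast=true cases).
So P(nearby quarry blast | spike) = 0.009268/0.139412 ≈ 0.0665.

With the extra evidence:
Enumerate both values of nearby quarry blast and weight by the priors:
  P(spike | minor quake) = 0.58*0.98 + 0.73*0.02
        = 0.568400 + 0.014600 = 0.583000
Keeping only the nearby quarry blast-present terms gives 0.014600, so
  P(nearby quarry blast | spike, minor quake) = 0.014600 / 0.583000 ≈ 0.0250
The drop from 0.0665 to 0.0250 is the explaining-away (discounting) effect.

P(nearby quarry blast | spike) ≈ 0.0665; P(nearby quarry blast | spike, minor quake) ≈ 0.0250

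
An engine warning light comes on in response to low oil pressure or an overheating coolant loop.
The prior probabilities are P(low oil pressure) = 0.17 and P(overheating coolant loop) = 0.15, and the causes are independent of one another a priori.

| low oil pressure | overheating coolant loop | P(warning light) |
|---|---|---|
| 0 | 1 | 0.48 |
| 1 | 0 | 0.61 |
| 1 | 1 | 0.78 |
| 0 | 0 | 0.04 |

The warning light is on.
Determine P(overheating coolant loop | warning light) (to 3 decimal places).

For the numerator, keep only overheating coolant loop=true terms: 0.059760 + 0.019890 = 0.079650
Denominator P(warning light): 0.04×0.83×0.85 + 0.48×0.83×0.15 + 0.61×0.17×0.85 + 0.78×0.17×0.15 = 0.196015
P(overheating coolant loop | warning light) = 0.079650/0.196015 ≈ 0.406

P(overheating coolant loop | warning light) ≈ 0.406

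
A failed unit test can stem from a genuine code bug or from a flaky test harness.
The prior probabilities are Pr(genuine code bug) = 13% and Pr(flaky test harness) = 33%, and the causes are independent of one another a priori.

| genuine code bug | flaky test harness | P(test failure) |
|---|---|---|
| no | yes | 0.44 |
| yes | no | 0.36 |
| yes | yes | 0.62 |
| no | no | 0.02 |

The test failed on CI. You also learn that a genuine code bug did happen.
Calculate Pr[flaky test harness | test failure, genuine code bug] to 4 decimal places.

Numerator (weight on configurations with flaky test harness): 0.62×0.33 = 0.204600
The normalizing constant is 0.36×0.67 + 0.62×0.33 = 0.445800
Posterior = 0.204600 / 0.445800 ≈ 0.4590

Pr[flaky test harness | test failure, genuine code bug] ≈ 0.4590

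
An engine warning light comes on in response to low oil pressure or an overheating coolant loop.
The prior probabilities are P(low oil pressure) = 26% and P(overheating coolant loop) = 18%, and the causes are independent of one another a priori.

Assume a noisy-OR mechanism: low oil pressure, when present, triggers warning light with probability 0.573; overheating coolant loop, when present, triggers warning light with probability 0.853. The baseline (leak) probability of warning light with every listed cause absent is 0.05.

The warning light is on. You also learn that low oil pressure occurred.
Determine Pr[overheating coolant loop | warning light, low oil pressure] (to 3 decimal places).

Under noisy-OR, P(warning light | causes) = 1 − (1−0.05)·∏(1−qᵢ) over the active causes.
Weight on overheating coolant loop=true, given the evidence: 0.940369×0.18 = 0.169266
Normalizer over all consistent configurations: 0.59435×0.82 + 0.940369×0.18 = 0.656633
Posterior = 0.169266 / 0.656633 ≈ 0.258

Pr[overheating coolant loop | warning light, low oil pressure] ≈ 0.258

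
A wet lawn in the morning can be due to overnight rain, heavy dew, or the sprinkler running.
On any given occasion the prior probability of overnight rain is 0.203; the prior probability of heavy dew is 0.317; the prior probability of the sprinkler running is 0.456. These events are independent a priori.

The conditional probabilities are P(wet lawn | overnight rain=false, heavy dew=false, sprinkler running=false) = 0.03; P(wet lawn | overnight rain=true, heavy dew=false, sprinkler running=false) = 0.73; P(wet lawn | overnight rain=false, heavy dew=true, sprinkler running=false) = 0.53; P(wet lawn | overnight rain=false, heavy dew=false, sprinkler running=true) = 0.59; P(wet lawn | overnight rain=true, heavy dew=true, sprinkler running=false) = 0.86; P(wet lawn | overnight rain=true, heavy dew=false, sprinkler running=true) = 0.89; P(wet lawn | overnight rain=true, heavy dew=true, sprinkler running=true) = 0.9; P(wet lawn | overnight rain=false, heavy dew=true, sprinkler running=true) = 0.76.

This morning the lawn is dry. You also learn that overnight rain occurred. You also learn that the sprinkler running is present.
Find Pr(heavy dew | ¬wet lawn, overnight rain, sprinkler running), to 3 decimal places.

Pr(heavy dew | ¬wet lawn, overnight rain, sprinkler running) ≈ 0.297

P(¬wet lawn | overnight rain, sprinkler running) = 0.11·0.683 + 0.1·0.317 = 0.075130 + 0.031700 = 0.106830
The heavy dew-present share is 0.1·0.317 = 0.031700.
P(heavy dew | ¬wet lawn, overnight rain, sprinkler running) = 0.031700 / 0.106830 ≈ 0.297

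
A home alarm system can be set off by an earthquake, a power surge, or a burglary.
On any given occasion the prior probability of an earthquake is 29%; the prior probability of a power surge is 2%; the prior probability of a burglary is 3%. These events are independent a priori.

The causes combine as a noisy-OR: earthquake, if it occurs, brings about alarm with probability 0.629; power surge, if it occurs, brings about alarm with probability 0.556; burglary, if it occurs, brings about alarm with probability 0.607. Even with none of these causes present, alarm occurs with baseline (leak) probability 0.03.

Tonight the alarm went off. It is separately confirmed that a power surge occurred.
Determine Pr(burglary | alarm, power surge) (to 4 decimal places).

Pr(burglary | alarm, power surge) ≈ 0.0395

Under noisy-OR, P(alarm | causes) = 1 − (1−0.03)·∏(1−qᵢ) over the active causes.
Enumerate the 4 (earthquake, burglary) configurations and weight by the priors:
  P(alarm | power surge) = 0.56932×0.71×0.97 + 0.830743×0.71×0.03 + 0.840218×0.29×0.97 + 0.937206×0.29×0.03
        = 0.392091 + 0.017695 + 0.236353 + 0.008154 = 0.654293
Configurations with burglary contribute 0.025849, so
  P(burglary | alarm, power surge) = 0.025849 / 0.654293 ≈ 0.0395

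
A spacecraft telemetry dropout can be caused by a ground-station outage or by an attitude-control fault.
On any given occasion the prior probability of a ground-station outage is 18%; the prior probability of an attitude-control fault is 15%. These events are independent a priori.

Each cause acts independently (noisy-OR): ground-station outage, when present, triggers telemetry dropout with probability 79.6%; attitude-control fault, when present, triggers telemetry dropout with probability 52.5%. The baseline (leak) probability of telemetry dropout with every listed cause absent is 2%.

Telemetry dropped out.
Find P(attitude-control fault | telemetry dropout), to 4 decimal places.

Under noisy-OR, P(telemetry dropout | causes) = 1 − (1−0.02)·∏(1−qᵢ) over the active causes.
P(telemetry dropout) = 0.02·0.82·0.85 + 0.5345·0.82·0.15 + 0.80008·0.18·0.85 + 0.905038·0.18·0.15 = 0.013940 + 0.065743 + 0.122412 + 0.024436 = 0.226531
Of this, 0.090179 comes from 0.065743 + 0.024436 (the attitude-control fault=true cases).
So P(attitude-control fault | telemetry dropout) = 0.090179/0.226531 ≈ 0.3981.

P(attitude-control fault | telemetry dropout) ≈ 0.3981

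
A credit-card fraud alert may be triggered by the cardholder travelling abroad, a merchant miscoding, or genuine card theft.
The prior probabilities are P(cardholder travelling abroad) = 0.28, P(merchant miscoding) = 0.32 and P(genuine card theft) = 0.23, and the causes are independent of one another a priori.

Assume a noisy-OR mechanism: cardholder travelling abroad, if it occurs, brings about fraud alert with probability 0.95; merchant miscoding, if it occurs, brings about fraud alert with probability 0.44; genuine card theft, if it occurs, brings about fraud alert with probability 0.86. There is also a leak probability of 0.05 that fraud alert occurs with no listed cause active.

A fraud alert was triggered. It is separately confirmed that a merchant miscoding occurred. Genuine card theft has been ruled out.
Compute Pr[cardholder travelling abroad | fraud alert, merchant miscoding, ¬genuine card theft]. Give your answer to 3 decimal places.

Under noisy-OR, P(fraud alert | causes) = 1 − (1−0.05)·∏(1−qᵢ) over the active causes.
Enumerate both values of cardholder travelling abroad and weight by the priors:
  P(fraud alert | merchant miscoding, ¬genuine card theft) = 0.468*0.72 + 0.9734*0.28
        = 0.336960 + 0.272552 = 0.609512
Keeping only the cardholder travelling abroad-present terms gives 0.272552, so
  P(cardholder travelling abroad | fraud alert, merchant miscoding, ¬genuine card theft) = 0.272552 / 0.609512 ≈ 0.447

Pr[cardholder travelling abroad | fraud alert, merchant miscoding, ¬genuine card theft] ≈ 0.447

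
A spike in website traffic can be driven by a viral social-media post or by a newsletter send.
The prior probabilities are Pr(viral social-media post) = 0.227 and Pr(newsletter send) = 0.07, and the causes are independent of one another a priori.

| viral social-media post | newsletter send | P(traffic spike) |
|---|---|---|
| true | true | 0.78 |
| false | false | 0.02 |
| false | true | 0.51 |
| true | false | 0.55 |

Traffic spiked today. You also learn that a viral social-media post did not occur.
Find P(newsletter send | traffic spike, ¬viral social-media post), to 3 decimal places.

P(newsletter send | traffic spike, ¬viral social-media post) ≈ 0.657

By total probability over both values of newsletter send:
  P(traffic spike | ¬viral social-media post) = 0.02·0.93 + 0.51·0.07
        = 0.018600 + 0.035700 = 0.054300
Configurations with newsletter send contribute 0.035700, so
  P(newsletter send | traffic spike, ¬viral social-media post) = 0.035700 / 0.054300 ≈ 0.657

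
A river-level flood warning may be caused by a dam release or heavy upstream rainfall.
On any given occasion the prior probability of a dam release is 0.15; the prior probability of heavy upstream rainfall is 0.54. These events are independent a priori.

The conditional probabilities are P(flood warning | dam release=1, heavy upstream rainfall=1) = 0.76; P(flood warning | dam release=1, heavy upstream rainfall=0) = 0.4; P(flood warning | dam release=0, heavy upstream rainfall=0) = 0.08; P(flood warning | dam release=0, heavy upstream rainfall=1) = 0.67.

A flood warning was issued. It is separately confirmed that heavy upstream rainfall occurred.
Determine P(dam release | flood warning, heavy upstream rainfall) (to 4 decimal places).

P(dam release | flood warning, heavy upstream rainfall) ≈ 0.1668

Sum P(flood warning|·) weighted by the priors over both values of dam release:
  P(flood warning | heavy upstream rainfall) = 0.67·0.85 + 0.76·0.15
        = 0.569500 + 0.114000 = 0.683500
The terms with dam release present sum to 0.114000, so
  P(dam release | flood warning, heavy upstream rainfall) = 0.114000 / 0.683500 ≈ 0.1668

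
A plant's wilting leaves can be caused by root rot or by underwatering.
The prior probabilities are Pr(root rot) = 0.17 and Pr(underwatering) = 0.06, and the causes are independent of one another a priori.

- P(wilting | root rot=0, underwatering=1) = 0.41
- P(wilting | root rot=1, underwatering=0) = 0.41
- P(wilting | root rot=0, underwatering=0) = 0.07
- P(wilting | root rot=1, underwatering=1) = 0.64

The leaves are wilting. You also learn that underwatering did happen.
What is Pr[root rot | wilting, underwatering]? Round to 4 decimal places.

Pr[root rot | wilting, underwatering] ≈ 0.2423

P(wilting | underwatering) = 0.41·0.83 + 0.64·0.17 = 0.340300 + 0.108800 = 0.449100
Restricting to configurations with root rot present: 0.64·0.17 = 0.108800.
Hence the posterior is 0.108800/0.449100 ≈ 0.2423.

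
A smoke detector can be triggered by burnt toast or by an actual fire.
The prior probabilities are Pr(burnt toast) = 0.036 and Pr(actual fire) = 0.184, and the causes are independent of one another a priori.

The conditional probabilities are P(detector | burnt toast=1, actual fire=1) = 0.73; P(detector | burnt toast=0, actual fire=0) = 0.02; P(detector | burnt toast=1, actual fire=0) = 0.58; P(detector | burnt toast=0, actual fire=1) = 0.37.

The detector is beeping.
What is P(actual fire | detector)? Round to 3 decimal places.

P(actual fire | detector) ≈ 0.683

Sum P(detector|·) weighted by the priors over the 4 (burnt toast, actual fire) configurations:
  P(detector) = 0.02×0.964×0.816 + 0.37×0.964×0.184 + 0.58×0.036×0.816 + 0.73×0.036×0.184
        = 0.015732 + 0.065629 + 0.017038 + 0.004836 = 0.103235
Keeping only the actual fire-present terms gives 0.070465, so
  P(actual fire | detector) = 0.070465 / 0.103235 ≈ 0.683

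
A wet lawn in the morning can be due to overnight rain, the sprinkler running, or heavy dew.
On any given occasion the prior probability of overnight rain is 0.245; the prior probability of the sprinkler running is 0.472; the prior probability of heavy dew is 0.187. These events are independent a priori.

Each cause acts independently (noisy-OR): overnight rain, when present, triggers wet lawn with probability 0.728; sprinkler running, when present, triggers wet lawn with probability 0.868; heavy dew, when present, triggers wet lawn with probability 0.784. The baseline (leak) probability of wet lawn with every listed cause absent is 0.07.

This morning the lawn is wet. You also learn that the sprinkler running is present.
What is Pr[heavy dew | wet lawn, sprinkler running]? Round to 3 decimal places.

Pr[heavy dew | wet lawn, sprinkler running] ≈ 0.200

Under noisy-OR, P(wet lawn | causes) = 1 − (1−0.07)·∏(1−qᵢ) over the active causes.
Numerator (weight on configurations with heavy dew): 0.137441 + 0.045485 = 0.182926
Denominator P(wet lawn | sprinkler running): 0.87724·0.755·0.813 + 0.973484·0.755·0.187 + 0.966609·0.245·0.813 + 0.992788·0.245·0.187 = 0.913923
P(heavy dew | wet lawn, sprinkler running) = 0.182926/0.913923 ≈ 0.200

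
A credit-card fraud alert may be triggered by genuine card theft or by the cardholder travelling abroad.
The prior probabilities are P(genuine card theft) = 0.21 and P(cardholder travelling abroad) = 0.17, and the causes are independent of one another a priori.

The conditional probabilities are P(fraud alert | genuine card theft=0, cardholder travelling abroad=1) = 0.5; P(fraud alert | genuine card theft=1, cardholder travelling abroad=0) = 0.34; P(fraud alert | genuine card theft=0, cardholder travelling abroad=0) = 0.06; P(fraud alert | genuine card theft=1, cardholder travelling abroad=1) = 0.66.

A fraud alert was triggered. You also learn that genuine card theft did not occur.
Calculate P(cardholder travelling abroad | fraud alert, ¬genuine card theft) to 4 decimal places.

P(fraud alert | ¬genuine card theft) = 0.06*0.83 + 0.5*0.17 = 0.049800 + 0.085000 = 0.134800
Restricting to configurations with cardholder travelling abroad present: 0.5*0.17 = 0.085000.
Hence the posterior is 0.085000/0.134800 ≈ 0.6306.

P(cardholder travelling abroad | fraud alert, ¬genuine card theft) ≈ 0.6306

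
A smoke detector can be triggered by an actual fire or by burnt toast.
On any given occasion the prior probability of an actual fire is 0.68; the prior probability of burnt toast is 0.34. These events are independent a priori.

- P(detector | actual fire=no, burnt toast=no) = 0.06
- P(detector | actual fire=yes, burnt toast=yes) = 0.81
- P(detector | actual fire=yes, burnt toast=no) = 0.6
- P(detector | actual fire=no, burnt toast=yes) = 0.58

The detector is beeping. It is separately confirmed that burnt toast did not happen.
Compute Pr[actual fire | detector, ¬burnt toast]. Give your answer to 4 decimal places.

Weight on actual fire=true, given the evidence: 0.6*0.68 = 0.408000
Denominator P(detector | ¬burnt toast): 0.06*0.32 + 0.6*0.68 = 0.427200
Posterior = 0.408000 / 0.427200 ≈ 0.9551

Pr[actual fire | detector, ¬burnt toast] ≈ 0.9551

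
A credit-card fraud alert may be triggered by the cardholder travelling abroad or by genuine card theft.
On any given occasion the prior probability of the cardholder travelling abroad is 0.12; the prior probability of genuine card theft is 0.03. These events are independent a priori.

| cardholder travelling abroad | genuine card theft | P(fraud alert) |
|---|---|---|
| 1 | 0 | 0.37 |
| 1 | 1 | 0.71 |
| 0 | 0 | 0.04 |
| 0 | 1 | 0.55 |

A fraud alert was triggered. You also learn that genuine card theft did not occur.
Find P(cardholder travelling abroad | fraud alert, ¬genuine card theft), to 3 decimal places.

P(cardholder travelling abroad | fraud alert, ¬genuine card theft) ≈ 0.558

P(fraud alert | ¬genuine card theft) = 0.04·0.88 + 0.37·0.12 = 0.035200 + 0.044400 = 0.079600
The cardholder travelling abroad-present share is 0.37·0.12 = 0.044400.
P(cardholder travelling abroad | fraud alert, ¬genuine card theft) = 0.044400 / 0.079600 ≈ 0.558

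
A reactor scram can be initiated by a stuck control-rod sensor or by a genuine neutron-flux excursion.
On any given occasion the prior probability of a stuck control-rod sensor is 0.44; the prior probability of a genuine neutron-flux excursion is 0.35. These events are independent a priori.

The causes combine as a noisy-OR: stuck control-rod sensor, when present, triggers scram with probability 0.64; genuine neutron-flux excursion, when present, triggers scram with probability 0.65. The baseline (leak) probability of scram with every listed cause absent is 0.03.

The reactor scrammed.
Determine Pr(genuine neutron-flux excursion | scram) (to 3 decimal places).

Pr(genuine neutron-flux excursion | scram) ≈ 0.573

Under noisy-OR, P(scram | causes) = 1 − (1−0.03)·∏(1−qᵢ) over the active causes.
P(scram) = 0.03*0.56*0.65 + 0.6605*0.56*0.35 + 0.6508*0.44*0.65 + 0.87778*0.44*0.35 = 0.010920 + 0.129458 + 0.186129 + 0.135178 = 0.461685
Of this, 0.264636 comes from 0.129458 + 0.135178 (the genuine neutron-flux excursion=true cases).
So P(genuine neutron-flux excursion | scram) = 0.264636/0.461685 ≈ 0.573.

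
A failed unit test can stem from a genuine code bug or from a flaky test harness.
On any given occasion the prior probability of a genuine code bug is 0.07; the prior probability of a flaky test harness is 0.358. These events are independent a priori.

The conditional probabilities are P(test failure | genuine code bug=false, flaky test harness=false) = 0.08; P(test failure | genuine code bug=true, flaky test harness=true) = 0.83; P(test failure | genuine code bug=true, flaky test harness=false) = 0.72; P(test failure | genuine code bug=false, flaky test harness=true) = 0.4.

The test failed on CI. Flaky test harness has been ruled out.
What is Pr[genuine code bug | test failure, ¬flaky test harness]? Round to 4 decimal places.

Pr[genuine code bug | test failure, ¬flaky test harness] ≈ 0.4038

Weight on genuine code bug=true, given the evidence: 0.72·0.07 = 0.050400
Denominator P(test failure | ¬flaky test harness): 0.08·0.93 + 0.72·0.07 = 0.124800
Posterior = 0.050400 / 0.124800 ≈ 0.4038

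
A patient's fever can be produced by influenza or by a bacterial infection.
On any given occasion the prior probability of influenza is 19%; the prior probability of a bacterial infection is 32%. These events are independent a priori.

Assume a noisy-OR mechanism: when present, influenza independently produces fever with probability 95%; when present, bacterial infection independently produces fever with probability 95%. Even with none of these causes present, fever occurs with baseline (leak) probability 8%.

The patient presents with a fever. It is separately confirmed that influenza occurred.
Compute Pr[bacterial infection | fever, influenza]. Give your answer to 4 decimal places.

Under noisy-OR, P(fever | causes) = 1 − (1−0.08)·∏(1−qᵢ) over the active causes.
Weight on bacterial infection=true, given the evidence: 0.9977*0.32 = 0.319264
Normalizer over all consistent configurations: 0.954*0.68 + 0.9977*0.32 = 0.967984
P(bacterial infection | fever, influenza) = 0.319264/0.967984 ≈ 0.3298

Pr[bacterial infection | fever, influenza] ≈ 0.3298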